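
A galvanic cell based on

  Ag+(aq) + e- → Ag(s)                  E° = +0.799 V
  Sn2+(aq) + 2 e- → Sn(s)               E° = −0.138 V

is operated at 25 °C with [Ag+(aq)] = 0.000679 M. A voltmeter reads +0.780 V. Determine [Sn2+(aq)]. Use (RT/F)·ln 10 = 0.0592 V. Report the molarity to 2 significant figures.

The Ag⁺/Ag couple has the larger reduction potential, so it is the cathode: E°cell = +0.799 − (−0.138) = +0.937 V and n = 2.
Since E = E° − (0.0592/n)·log Q, log Q = n(E° − E)/0.0592 = 5.304.
For 2 Ag+(aq) + Sn(s) → 2 Ag(s) + Sn2+(aq), the reaction quotient is Q = [Sn2+(aq)] / [Ag+(aq)]^2.
Solving for the unknown gives log [Sn2+(aq)] = −1.032, so [Sn2+(aq)] ≈ 0.093 M.

0.093 M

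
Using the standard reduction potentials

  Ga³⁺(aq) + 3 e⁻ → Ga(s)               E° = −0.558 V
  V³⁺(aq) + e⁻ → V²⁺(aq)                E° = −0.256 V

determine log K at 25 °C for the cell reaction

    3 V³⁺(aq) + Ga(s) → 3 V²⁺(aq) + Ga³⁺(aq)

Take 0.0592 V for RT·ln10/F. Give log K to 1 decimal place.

The V³⁺/V²⁺ couple is reduced (cathode); E°cell = −0.256 − (−0.558) = +0.302 V with n = 3.
At equilibrium E = 0, so log K = nE°cell / 0.0592 = (3)(+0.302) / 0.0592 = 15.3.

log K = 15.3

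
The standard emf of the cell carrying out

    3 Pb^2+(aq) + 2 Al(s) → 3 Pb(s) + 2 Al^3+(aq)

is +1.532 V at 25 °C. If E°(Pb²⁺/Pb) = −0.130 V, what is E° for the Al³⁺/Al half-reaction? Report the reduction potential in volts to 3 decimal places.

In the reaction as written the Pb²⁺/Pb couple is reduced (cathode) and Al³⁺/Al is oxidized (anode), so E°cell = E°(Pb²⁺/Pb) − E°(Al³⁺/Al).
E°(Al³⁺/Al) = E°(cathode) − E°cell = −0.130 − (+1.532) = −1.662 V.

−1.662 V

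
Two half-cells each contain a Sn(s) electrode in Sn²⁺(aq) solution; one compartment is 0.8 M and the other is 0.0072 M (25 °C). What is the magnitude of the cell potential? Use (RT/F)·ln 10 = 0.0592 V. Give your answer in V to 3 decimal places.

For a concentration cell E°cell = 0, since both electrodes use the same couple.
The compartment with the higher Sn²⁺(aq) concentration (0.8 M) acts as the cathode; ions are reduced there and produced at the dilute (0.0072 M) anode.
With n = 2, Ecell = −(0.0592/2)·log([dilute]/[conc]) = −(0.0592/2)·log(0.0072/0.8) = +0.061 V.

0.061 V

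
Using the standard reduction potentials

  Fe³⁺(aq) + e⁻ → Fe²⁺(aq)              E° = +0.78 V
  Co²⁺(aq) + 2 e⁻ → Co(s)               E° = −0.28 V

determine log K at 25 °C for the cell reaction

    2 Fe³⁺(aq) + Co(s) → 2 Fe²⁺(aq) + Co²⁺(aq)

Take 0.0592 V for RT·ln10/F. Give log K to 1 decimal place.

The Fe³⁺/Fe²⁺ couple is reduced (cathode); E°cell = +0.78 − (−0.28) = +1.06 V with n = 2.
At equilibrium E = 0, so log K = nE°cell / 0.0592 = (2)(+1.06) / 0.0592 = 35.8.

log K = 35.8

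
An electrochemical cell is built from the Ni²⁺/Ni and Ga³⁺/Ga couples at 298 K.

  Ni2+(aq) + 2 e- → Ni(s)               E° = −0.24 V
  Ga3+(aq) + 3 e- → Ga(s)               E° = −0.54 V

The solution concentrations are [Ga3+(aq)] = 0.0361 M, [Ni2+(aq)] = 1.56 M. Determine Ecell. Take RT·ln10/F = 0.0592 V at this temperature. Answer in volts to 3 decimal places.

Ni²⁺/Ni is reduced (cathode, E° = −0.24 V) and Ga³⁺/Ga is oxidized (anode).
E°cell = E°cat − E°an = −0.24 − (−0.54) = +0.30 V; n = 6.
Balancing gives 3 Ni2+(aq) + 2 Ga(s) → 3 Ni(s) + 2 Ga3+(aq); hence Q = [Ga3+(aq)]^2 / [Ni2+(aq)]^3 = 0.000343 (log Q = −3.464).
E = E° − (0.0592/n)·log Q = +0.30 − (0.0592/6)(−3.464) = +0.334 V.

+0.334 V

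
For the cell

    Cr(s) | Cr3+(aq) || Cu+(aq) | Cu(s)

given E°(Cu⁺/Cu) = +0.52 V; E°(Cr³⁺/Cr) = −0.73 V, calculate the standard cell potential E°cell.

+1.25 V

By convention the left-hand electrode in cell notation is the anode (oxidation) and the right-hand electrode is the cathode (reduction).
E°cell = E°(right) − E°(left) = +0.52 − (−0.73) = +1.25 V.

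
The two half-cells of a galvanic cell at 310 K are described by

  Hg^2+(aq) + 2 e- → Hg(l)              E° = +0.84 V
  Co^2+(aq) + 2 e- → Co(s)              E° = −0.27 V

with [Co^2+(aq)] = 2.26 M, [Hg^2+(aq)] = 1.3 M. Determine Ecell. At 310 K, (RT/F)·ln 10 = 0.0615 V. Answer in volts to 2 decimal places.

+1.10 V

Since E°(Hg²⁺/Hg) > E°(Co²⁺/Co), Hg²⁺/Hg serves as the cathode.
E°cell = +0.84 − (−0.27) = +1.11 V, with n = 2 electrons transferred.
Balancing gives Hg^2+(aq) + Co(s) → Hg(l) + Co^2+(aq); hence Q = [Co^2+(aq)] / [Hg^2+(aq)] = 1.74 (log Q = 0.240).
By the Nernst equation, E = +1.11 − (0.0615/2)·(0.240) = +1.10 V.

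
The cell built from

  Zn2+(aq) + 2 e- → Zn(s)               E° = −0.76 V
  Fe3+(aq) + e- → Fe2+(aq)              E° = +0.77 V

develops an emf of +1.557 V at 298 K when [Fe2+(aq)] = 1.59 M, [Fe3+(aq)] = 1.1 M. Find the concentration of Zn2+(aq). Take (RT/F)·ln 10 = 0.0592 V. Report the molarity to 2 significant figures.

0.059 M

The Fe³⁺/Fe²⁺ couple has the larger reduction potential, so it is the cathode: E°cell = +0.77 − (−0.76) = +1.53 V and n = 2.
Rearranging E = E° − (0.0592/n)·log Q gives log Q = 2(+1.53 − (+1.557))/0.0592 = −0.912.
For 2 Fe3+(aq) + Zn(s) → 2 Fe2+(aq) + Zn2+(aq), the reaction quotient is Q = ([Fe2+(aq)]^2·[Zn2+(aq)]) / [Fe3+(aq)]^2.
Substituting the known concentrations and solving, log [Zn2+(aq)] = −1.232 and [Zn2+(aq)] = 0.059 M.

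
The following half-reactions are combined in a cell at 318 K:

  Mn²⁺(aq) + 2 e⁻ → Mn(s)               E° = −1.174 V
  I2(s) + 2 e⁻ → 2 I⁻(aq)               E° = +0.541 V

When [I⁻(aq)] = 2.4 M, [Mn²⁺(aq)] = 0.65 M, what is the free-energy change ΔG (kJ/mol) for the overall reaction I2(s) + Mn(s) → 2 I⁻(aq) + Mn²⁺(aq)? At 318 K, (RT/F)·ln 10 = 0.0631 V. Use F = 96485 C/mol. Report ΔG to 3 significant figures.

The standard cell potential is +0.541 − (−1.174) = +1.715 V, with n = 2 electrons in the balanced equation.
Here Q = [I⁻(aq)]^2·[Mn²⁺(aq)] = 3.74 (log Q = 0.573), giving E = +1.715 − (0.0631/2)·(0.573) = +1.6969 V.
Finally ΔG = −nFE = −(2)(96485 C/mol)(+1.6969 V) = −327 kJ/mol.

−327 kJ/mol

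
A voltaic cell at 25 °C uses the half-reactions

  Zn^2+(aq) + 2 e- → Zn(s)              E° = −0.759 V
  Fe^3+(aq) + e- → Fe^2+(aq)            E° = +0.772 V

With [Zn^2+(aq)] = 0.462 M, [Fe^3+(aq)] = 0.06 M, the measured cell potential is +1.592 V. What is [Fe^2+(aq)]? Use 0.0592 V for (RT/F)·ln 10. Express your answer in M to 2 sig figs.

0.0082 M

With Fe³⁺/Fe²⁺ at the cathode and Zn²⁺/Zn at the anode, E°cell = +0.772 − (−0.759) = +1.531 V (n = 2).
From the Nernst equation, log Q = n(E° − E)/0.0592 = 2·(+1.531 − (+1.592))/0.0592 = −2.061.
For 2 Fe^3+(aq) + Zn(s) → 2 Fe^2+(aq) + Zn^2+(aq), the reaction quotient is Q = ([Fe^2+(aq)]^2·[Zn^2+(aq)]) / [Fe^3+(aq)]^2.
Substituting the known concentrations and solving, log [Fe^2+(aq)] = −2.085 and [Fe^2+(aq)] = 0.0082 M.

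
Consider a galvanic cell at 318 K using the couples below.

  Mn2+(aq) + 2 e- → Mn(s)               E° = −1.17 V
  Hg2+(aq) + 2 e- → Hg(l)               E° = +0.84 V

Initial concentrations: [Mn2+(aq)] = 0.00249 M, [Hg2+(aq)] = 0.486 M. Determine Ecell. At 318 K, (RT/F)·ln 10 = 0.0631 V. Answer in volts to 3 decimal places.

Since E°(Hg²⁺/Hg) > E°(Mn²⁺/Mn), Hg²⁺/Hg serves as the cathode.
E°cell = +0.84 − (−1.17) = +2.01 V, with n = 2 electrons transferred.
For the overall reaction Hg2+(aq) + Mn(s) → Hg(l) + Mn2+(aq), Q = [Mn2+(aq)] / [Hg2+(aq)] = 0.00512, giving log Q = −2.290.
By the Nernst equation, E = +2.01 − (0.0631/2)·(−2.290) = +2.082 V.

+2.082 V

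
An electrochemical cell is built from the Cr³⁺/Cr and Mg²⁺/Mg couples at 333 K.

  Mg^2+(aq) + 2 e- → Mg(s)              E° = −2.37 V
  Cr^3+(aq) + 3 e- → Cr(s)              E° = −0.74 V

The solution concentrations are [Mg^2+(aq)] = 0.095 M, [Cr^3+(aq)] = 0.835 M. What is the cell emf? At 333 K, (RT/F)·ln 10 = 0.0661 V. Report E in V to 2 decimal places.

The Cr³⁺/Cr couple has the more positive E°, so it is the cathode; Mg²⁺/Mg is the anode.
E°cell = E°cat − E°an = −0.74 − (−2.37) = +1.63 V; n = 6.
For the overall reaction 2 Cr^3+(aq) + 3 Mg(s) → 2 Cr(s) + 3 Mg^2+(aq), Q = [Mg^2+(aq)]^3 / [Cr^3+(aq)]^2 = 0.00123, giving log Q = −2.910.
E = E° − (0.0661/n)·log Q = +1.63 − (0.0661/6)(−2.910) = +1.66 V.

+1.66 V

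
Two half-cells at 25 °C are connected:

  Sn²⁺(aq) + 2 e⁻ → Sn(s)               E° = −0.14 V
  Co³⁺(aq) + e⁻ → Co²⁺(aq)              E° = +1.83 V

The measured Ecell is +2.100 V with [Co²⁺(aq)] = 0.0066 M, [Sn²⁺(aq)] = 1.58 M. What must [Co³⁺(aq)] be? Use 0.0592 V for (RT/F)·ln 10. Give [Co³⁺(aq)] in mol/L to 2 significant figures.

1.3 M

The Co³⁺/Co²⁺ couple has the larger reduction potential, so it is the cathode: E°cell = +1.83 − (−0.14) = +1.97 V and n = 2.
Rearranging E = E° − (0.0592/n)·log Q gives log Q = 2(+1.97 − (+2.100))/0.0592 = −4.392.
Balancing electrons gives 2 Co³⁺(aq) + Sn(s) → 2 Co²⁺(aq) + Sn²⁺(aq); thus Q = ([Co²⁺(aq)]^2·[Sn²⁺(aq)]) / [Co³⁺(aq)]^2.
Substituting the known concentrations and solving, log [Co³⁺(aq)] = 0.115 and [Co³⁺(aq)] = 1.3 M.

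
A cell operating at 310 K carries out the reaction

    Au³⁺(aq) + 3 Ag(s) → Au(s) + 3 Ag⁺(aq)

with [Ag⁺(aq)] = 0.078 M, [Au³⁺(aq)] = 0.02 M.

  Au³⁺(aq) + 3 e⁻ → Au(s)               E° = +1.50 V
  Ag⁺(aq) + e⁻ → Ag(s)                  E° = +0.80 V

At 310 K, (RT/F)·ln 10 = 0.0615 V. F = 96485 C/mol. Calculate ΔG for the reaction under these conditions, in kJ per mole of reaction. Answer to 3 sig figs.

−212 kJ/mol

The standard cell potential is +1.50 − (+0.80) = +0.70 V, with n = 3 electrons in the balanced equation.
Here Q = [Ag⁺(aq)]^3 / [Au³⁺(aq)] = 0.0237 (log Q = −1.625), giving E = +0.70 − (0.0615/3)·(−1.625) = +0.7333 V.
Finally ΔG = −nFE = −(3)(96485 C/mol)(+0.7333 V) = −212 kJ/mol.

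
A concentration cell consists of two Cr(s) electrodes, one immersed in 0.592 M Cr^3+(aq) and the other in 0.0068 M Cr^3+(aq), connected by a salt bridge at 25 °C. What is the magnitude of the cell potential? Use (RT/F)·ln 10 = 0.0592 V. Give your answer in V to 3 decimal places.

For a concentration cell E°cell = 0, since both electrodes use the same couple.
The compartment with the higher Cr^3+(aq) concentration (0.592 M) acts as the cathode; ions are reduced there and produced at the dilute (0.0068 M) anode.
With n = 3, Ecell = −(0.0592/3)·log([dilute]/[conc]) = −(0.0592/3)·log(0.0068/0.592) = +0.038 V.

0.038 V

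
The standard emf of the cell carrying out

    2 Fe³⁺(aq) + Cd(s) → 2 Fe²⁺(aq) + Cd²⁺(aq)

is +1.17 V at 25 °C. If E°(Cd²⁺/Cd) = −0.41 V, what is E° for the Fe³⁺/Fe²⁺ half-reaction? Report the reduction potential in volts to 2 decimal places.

+0.76 V

In the reaction as written the Fe³⁺/Fe²⁺ couple is reduced (cathode) and Cd²⁺/Cd is oxidized (anode), so E°cell = E°(Fe³⁺/Fe²⁺) − E°(Cd²⁺/Cd).
E°(Fe³⁺/Fe²⁺) = E°cell + E°(anode) = +1.17 + (−0.41) = +0.76 V.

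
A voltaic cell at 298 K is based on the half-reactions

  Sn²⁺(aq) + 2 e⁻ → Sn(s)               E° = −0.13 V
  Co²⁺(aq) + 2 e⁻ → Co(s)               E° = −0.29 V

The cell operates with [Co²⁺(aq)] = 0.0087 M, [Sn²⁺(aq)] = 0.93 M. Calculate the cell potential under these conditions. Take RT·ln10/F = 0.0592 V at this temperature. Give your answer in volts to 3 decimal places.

Since E°(Sn²⁺/Sn) > E°(Co²⁺/Co), Sn²⁺/Sn serves as the cathode.
E°cell = −0.13 − (−0.29) = +0.16 V, with n = 2 electrons transferred.
For the overall reaction Sn²⁺(aq) + Co(s) → Sn(s) + Co²⁺(aq), Q = [Co²⁺(aq)] / [Sn²⁺(aq)] = 0.00935, giving log Q = −2.029.
By the Nernst equation, E = +0.16 − (0.0592/2)·(−2.029) = +0.220 V.

+0.220 V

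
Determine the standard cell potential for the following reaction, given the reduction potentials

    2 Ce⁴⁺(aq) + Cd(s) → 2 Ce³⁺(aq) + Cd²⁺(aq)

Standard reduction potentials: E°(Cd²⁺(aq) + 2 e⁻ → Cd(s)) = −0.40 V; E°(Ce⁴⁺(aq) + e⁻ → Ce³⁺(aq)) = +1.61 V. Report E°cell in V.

+2.01 V

In the reaction as written, Ce⁴⁺(aq) is reduced (cathode) and Cd²⁺(aq) is produced by oxidation at the anode.
E°cell = E°(cathode) − E°(anode) = +1.61 − (−0.40) = +2.01 V.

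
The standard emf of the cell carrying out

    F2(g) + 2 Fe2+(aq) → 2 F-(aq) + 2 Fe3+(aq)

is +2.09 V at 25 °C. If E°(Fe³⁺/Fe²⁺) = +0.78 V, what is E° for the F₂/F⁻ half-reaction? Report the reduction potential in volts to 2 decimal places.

+2.87 V

In the reaction as written the F₂/F⁻ couple is reduced (cathode) and Fe³⁺/Fe²⁺ is oxidized (anode), so E°cell = E°(F₂/F⁻) − E°(Fe³⁺/Fe²⁺).
E°(F₂/F⁻) = E°cell + E°(anode) = +2.09 + (+0.78) = +2.87 V.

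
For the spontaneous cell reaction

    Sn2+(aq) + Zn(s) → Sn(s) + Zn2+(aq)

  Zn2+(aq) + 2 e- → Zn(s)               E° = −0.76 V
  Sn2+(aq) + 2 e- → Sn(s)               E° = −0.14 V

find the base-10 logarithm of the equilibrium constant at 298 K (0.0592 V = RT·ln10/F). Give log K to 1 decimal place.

The Sn²⁺/Sn couple is reduced (cathode); E°cell = −0.14 − (−0.76) = +0.62 V with n = 2.
At equilibrium E = 0, so log K = nE°cell / 0.0592 = (2)(+0.62) / 0.0592 = 20.9.

log K = 20.9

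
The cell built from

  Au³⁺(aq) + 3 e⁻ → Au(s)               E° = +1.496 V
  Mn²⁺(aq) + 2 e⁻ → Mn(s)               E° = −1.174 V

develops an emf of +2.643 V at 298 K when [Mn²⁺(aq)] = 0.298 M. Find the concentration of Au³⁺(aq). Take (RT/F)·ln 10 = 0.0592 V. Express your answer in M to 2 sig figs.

0.0070 M

Au³⁺/Au is the cathode (higher E°); E°cell = +1.496 − (−1.174) = +2.670 V with n = 6.
From the Nernst equation, log Q = n(E° − E)/0.0592 = 6·(+2.670 − (+2.643))/0.0592 = 2.736.
For 2 Au³⁺(aq) + 3 Mn(s) → 2 Au(s) + 3 Mn²⁺(aq), the reaction quotient is Q = [Mn²⁺(aq)]^3 / [Au³⁺(aq)]^2.
Isolating [Au³⁺(aq)] in Q = 10^{2.736} yields log [Au³⁺(aq)] = −2.157, i.e. 0.0070 M.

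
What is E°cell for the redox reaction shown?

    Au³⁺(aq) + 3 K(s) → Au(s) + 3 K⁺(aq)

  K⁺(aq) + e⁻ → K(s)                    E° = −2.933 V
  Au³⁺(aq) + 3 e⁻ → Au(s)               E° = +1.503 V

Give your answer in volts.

Au³⁺(aq) gains electrons, so the Au³⁺/Au couple is the cathode; the K⁺/K couple is the anode.
E°cell = E°(cathode) − E°(anode) = +1.503 − (−2.933) = +4.436 V.
The positive value indicates the reaction is spontaneous as written.

+4.436 V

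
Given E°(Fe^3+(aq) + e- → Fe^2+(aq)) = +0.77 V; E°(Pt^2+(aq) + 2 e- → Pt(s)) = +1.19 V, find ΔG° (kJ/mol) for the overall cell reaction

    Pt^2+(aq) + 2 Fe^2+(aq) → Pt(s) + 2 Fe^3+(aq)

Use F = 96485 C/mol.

In the reaction as written Pt^2+(aq) is reduced, so the Pt²⁺/Pt couple is the cathode and Fe³⁺/Fe²⁺ is the anode.
E°cell = +1.19 − (+0.77) = +0.42 V; balancing electrons gives n = 2.
ΔG° = −nFE°cell = −(2)(96485)(+0.42) J/mol = −81.0 kJ/mol.

−81.0 kJ/mol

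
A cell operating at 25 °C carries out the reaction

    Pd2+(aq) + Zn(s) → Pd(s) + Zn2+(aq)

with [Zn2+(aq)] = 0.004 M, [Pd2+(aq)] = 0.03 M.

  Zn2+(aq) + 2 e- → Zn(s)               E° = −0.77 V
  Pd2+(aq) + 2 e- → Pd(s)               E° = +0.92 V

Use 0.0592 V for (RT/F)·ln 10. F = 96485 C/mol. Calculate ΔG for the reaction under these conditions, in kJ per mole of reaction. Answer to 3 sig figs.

The standard cell potential is +0.92 − (−0.77) = +1.69 V, with n = 2 electrons in the balanced equation.
Q = [Zn2+(aq)] / [Pd2+(aq)] = 0.133, so log Q = −0.875 and E = +1.69 − (0.0592/2)(−0.875) = +1.7159 V.
Then ΔG = −nFE = −2 × 96485 × +1.7159 J/mol = −331 kJ/mol.

−331 kJ/mol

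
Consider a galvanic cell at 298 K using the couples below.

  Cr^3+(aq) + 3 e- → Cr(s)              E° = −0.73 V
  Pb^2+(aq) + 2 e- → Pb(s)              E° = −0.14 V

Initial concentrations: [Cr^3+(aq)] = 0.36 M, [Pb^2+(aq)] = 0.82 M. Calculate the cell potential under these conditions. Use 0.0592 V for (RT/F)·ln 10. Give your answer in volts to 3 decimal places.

The Pb²⁺/Pb couple has the more positive E°, so it is the cathode; Cr³⁺/Cr is the anode.
The standard potential is −0.14 − (−0.73) = +0.59 V and the balanced reaction transfers n = 6 electrons.
The balanced reaction is 3 Pb^2+(aq) + 2 Cr(s) → 3 Pb(s) + 2 Cr^3+(aq), so Q = [Cr^3+(aq)]^2 / [Pb^2+(aq)]^3 = 0.235 and log Q = −0.629.
Applying E = E° − (RT ln10/nF)·log Q gives +0.59 − (0.0592/6)(−0.629) = +0.596 V.

+0.596 V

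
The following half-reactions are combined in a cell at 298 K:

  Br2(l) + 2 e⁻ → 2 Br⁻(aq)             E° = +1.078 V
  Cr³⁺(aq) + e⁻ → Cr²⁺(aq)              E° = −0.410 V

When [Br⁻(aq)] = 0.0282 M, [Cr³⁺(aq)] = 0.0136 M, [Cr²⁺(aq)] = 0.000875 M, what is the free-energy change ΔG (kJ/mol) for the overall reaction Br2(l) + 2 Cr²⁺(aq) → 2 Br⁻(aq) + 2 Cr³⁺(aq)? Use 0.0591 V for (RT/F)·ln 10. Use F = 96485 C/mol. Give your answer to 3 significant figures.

E°cell = +1.078 − (−0.410) = +1.488 V; the balanced reaction transfers n = 2 electrons.
Here Q = ([Br⁻(aq)]^2·[Cr³⁺(aq)]^2) / [Cr²⁺(aq)]^2 = 0.192 (log Q = −0.716), giving E = +1.488 − (0.0591/2)·(−0.716) = +1.5092 V.
ΔG = −nFE = −(2)(96485)(+1.5092) J/mol = −291 kJ/mol.

−291 kJ/mol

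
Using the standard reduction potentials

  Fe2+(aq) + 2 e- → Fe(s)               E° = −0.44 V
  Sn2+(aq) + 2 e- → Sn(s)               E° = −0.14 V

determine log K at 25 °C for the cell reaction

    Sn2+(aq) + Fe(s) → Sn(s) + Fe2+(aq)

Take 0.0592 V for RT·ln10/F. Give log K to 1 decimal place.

The Sn²⁺/Sn couple is reduced (cathode); E°cell = −0.14 − (−0.44) = +0.30 V with n = 2.
At equilibrium E = 0, so log K = nE°cell / 0.0592 = (2)(+0.30) / 0.0592 = 10.1.

log K = 10.1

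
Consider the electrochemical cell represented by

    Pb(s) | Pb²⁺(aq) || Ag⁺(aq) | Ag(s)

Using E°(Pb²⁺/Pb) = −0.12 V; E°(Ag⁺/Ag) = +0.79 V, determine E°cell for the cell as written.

By convention the left-hand electrode in cell notation is the anode (oxidation) and the right-hand electrode is the cathode (reduction).
E°cell = E°(right) − E°(left) = +0.79 − (−0.12) = +0.91 V.

+0.91 V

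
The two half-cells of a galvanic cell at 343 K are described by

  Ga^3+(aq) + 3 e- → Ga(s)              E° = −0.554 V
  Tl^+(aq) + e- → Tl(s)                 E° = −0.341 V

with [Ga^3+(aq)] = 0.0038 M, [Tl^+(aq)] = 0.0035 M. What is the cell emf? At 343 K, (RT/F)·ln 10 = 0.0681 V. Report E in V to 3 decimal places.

The Tl⁺/Tl couple has the more positive E°, so it is the cathode; Ga³⁺/Ga is the anode.
E°cell = E°cat − E°an = −0.341 − (−0.554) = +0.213 V; n = 3.
The balanced reaction is 3 Tl^+(aq) + Ga(s) → 3 Tl(s) + Ga^3+(aq), so Q = [Ga^3+(aq)] / [Tl^+(aq)]^3 = 8.86×10^4 and log Q = 4.948.
By the Nernst equation, E = +0.213 − (0.0681/3)·(4.948) = +0.101 V.

+0.101 V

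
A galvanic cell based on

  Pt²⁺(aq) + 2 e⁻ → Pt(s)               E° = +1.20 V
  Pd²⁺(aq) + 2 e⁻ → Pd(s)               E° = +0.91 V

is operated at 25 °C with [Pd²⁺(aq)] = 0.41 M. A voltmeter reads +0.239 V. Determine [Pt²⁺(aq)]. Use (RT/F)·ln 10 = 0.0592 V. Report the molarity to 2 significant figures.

0.0078 M

The Pt²⁺/Pt couple has the larger reduction potential, so it is the cathode: E°cell = +1.20 − (+0.91) = +0.29 V and n = 2.
From the Nernst equation, log Q = n(E° − E)/0.0592 = 2·(+0.29 − (+0.239))/0.0592 = 1.723.
Balancing electrons gives Pt²⁺(aq) + Pd(s) → Pt(s) + Pd²⁺(aq); thus Q = [Pd²⁺(aq)] / [Pt²⁺(aq)].
Isolating [Pt²⁺(aq)] in Q = 10^{1.723} yields log [Pt²⁺(aq)] = −2.110, i.e. 0.0078 M.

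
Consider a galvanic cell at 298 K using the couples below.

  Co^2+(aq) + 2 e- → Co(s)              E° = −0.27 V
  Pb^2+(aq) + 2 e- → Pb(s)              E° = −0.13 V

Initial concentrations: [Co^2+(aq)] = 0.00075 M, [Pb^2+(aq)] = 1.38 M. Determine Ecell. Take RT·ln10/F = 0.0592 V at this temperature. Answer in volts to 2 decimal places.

+0.24 V

Pb²⁺/Pb is reduced (cathode, E° = −0.13 V) and Co²⁺/Co is oxidized (anode).
The standard potential is −0.13 − (−0.27) = +0.14 V and the balanced reaction transfers n = 2 electrons.
For the overall reaction Pb^2+(aq) + Co(s) → Pb(s) + Co^2+(aq), Q = [Co^2+(aq)] / [Pb^2+(aq)] = 0.000543, giving log Q = −3.265.
E = E° − (0.0592/n)·log Q = +0.14 − (0.0592/2)(−3.265) = +0.24 V.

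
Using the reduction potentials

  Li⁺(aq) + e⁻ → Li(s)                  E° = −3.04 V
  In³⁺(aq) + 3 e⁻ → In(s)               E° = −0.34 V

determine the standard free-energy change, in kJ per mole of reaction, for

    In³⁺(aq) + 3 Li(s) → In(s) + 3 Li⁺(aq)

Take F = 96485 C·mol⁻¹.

In the reaction as written In³⁺(aq) is reduced, so the In³⁺/In couple is the cathode and Li⁺/Li is the anode.
E°cell = −0.34 − (−3.04) = +2.70 V; balancing electrons gives n = 3.
ΔG° = −nFE°cell = −(3)(96485)(+2.70) J/mol = −782 kJ/mol.

−782 kJ/mol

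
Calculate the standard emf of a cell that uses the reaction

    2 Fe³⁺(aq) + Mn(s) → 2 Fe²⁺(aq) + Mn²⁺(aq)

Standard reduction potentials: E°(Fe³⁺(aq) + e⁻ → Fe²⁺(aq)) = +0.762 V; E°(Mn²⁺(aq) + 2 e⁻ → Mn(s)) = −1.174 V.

+1.936 V

In the reaction as written, Fe³⁺(aq) is reduced (cathode) and Mn²⁺(aq) is produced by oxidation at the anode.
E°cell = E°(cathode) − E°(anode) = +0.762 − (−1.174) = +1.936 V.
The positive value indicates the reaction is spontaneous as written.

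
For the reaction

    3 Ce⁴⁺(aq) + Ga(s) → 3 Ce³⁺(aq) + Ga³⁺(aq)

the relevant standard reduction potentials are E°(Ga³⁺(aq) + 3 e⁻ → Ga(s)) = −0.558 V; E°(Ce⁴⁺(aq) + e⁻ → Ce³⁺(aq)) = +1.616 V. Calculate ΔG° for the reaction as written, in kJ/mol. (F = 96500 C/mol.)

In the reaction as written Ce⁴⁺(aq) is reduced, so the Ce⁴⁺/Ce³⁺ couple is the cathode and Ga³⁺/Ga is the anode.
E°cell = +1.616 − (−0.558) = +2.174 V; balancing electrons gives n = 3.
ΔG° = −nFE°cell = −(3)(96500)(+2.174) J/mol = −629 kJ/mol.

−629 kJ/mol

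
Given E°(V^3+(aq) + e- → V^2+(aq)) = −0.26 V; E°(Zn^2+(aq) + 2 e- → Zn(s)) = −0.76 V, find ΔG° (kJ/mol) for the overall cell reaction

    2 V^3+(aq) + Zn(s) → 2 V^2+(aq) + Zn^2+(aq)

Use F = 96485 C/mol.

−96.5 kJ/mol

In the reaction as written V^3+(aq) is reduced, so the V³⁺/V²⁺ couple is the cathode and Zn²⁺/Zn is the anode.
E°cell = −0.26 − (−0.76) = +0.50 V; balancing electrons gives n = 2.
ΔG° = −nFE°cell = −(2)(96485)(+0.50) J/mol = −96.5 kJ/mol.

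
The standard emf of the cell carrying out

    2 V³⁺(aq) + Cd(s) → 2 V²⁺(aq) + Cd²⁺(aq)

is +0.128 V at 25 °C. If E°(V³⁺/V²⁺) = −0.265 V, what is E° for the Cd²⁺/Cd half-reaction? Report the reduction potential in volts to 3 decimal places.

In the reaction as written the V³⁺/V²⁺ couple is reduced (cathode) and Cd²⁺/Cd is oxidized (anode), so E°cell = E°(V³⁺/V²⁺) − E°(Cd²⁺/Cd).
E°(Cd²⁺/Cd) = E°(cathode) − E°cell = −0.265 − (+0.128) = −0.393 V.

−0.393 V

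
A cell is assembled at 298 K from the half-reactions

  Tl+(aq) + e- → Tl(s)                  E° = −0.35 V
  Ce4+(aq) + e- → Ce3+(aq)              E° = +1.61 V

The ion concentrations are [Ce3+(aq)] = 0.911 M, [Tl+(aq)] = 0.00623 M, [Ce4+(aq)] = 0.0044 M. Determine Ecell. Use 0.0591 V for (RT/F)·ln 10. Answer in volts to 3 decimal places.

Ce⁴⁺/Ce³⁺ is reduced (cathode, E° = +1.61 V) and Tl⁺/Tl is oxidized (anode).
The standard potential is +1.61 − (−0.35) = +1.96 V and the balanced reaction transfers n = 1 electron.
Balancing gives Ce4+(aq) + Tl(s) → Ce3+(aq) + Tl+(aq); hence Q = ([Ce3+(aq)]·[Tl+(aq)]) / [Ce4+(aq)] = 1.29 (log Q = 0.111).
By the Nernst equation, E = +1.96 − (0.0591/1)·(0.111) = +1.953 V.

+1.953 V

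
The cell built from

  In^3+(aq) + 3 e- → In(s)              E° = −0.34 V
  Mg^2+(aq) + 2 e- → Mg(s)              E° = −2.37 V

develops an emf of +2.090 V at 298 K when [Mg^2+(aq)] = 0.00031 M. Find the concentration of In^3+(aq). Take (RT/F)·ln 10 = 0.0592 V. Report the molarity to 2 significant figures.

0.0060 M

With In³⁺/In at the cathode and Mg²⁺/Mg at the anode, E°cell = −0.34 − (−2.37) = +2.03 V (n = 6).
From the Nernst equation, log Q = n(E° − E)/0.0592 = 6·(+2.03 − (+2.090))/0.0592 = −6.081.
The balanced reaction is 2 In^3+(aq) + 3 Mg(s) → 2 In(s) + 3 Mg^2+(aq), so Q = [Mg^2+(aq)]^3 / [In^3+(aq)]^2.
Substituting the known concentrations and solving, log [In^3+(aq)] = −2.222 and [In^3+(aq)] = 0.0060 M.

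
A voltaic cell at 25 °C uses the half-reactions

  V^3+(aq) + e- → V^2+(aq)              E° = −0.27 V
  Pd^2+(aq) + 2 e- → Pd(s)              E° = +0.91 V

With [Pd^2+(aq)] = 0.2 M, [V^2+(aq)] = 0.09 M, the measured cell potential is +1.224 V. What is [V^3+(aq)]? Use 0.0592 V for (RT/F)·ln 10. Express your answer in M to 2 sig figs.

The Pd²⁺/Pd couple has the larger reduction potential, so it is the cathode: E°cell = +0.91 − (−0.27) = +1.18 V and n = 2.
From the Nernst equation, log Q = n(E° − E)/0.0592 = 2·(+1.18 − (+1.224))/0.0592 = −1.486.
Balancing electrons gives Pd^2+(aq) + 2 V^2+(aq) → Pd(s) + 2 V^3+(aq); thus Q = [V^3+(aq)]^2 / ([Pd^2+(aq)]·[V^2+(aq)]^2).
Solving for the unknown gives log [V^3+(aq)] = −2.138, so [V^3+(aq)] ≈ 0.0073 M.

0.0073 M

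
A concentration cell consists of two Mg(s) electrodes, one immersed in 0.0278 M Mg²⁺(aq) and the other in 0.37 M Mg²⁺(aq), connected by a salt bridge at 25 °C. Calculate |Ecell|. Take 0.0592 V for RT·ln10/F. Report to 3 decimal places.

For a concentration cell E°cell = 0, since both electrodes use the same couple.
The compartment with the higher Mg²⁺(aq) concentration (0.37 M) acts as the cathode; ions are reduced there and produced at the dilute (0.0278 M) anode.
With n = 2, Ecell = −(0.0592/2)·log([dilute]/[conc]) = −(0.0592/2)·log(0.0278/0.37) = +0.033 V.

0.033 V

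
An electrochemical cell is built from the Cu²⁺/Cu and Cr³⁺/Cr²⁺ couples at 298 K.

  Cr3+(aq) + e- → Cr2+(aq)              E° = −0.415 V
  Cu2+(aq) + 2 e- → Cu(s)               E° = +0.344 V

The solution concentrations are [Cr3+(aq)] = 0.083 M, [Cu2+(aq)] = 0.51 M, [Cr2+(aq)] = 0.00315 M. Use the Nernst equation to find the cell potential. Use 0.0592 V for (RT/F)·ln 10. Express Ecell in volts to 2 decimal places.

+0.67 V

The Cu²⁺/Cu couple has the more positive E°, so it is the cathode; Cr³⁺/Cr²⁺ is the anode.
E°cell = E°cat − E°an = +0.344 − (−0.415) = +0.759 V; n = 2.
Balancing gives Cu2+(aq) + 2 Cr2+(aq) → Cu(s) + 2 Cr3+(aq); hence Q = [Cr3+(aq)]^2 / ([Cu2+(aq)]·[Cr2+(aq)]^2) = 1.36×10^3 (log Q = 3.134).
Applying E = E° − (RT ln10/nF)·log Q gives +0.759 − (0.0592/2)(3.134) = +0.67 V.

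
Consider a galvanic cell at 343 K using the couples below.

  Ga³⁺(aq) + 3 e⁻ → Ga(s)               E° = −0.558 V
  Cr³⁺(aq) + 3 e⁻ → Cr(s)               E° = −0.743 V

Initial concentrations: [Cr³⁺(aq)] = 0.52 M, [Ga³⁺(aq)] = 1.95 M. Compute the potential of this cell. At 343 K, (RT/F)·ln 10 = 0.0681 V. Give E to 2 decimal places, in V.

Since E°(Ga³⁺/Ga) > E°(Cr³⁺/Cr), Ga³⁺/Ga serves as the cathode.
E°cell = E°cat − E°an = −0.558 − (−0.743) = +0.185 V; n = 3.
The balanced reaction is Ga³⁺(aq) + Cr(s) → Ga(s) + Cr³⁺(aq), so Q = [Cr³⁺(aq)] / [Ga³⁺(aq)] = 0.267 and log Q = −0.574.
E = E° − (0.0681/n)·log Q = +0.185 − (0.0681/3)(−0.574) = +0.20 V.

+0.20 V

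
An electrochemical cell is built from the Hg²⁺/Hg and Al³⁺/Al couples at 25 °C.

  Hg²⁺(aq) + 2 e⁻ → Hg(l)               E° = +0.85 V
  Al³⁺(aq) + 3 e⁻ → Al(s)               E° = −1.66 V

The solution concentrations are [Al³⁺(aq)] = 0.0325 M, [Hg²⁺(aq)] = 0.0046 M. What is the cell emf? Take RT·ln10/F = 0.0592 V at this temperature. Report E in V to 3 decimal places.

+2.470 V

Hg²⁺/Hg is reduced (cathode, E° = +0.85 V) and Al³⁺/Al is oxidized (anode).
E°cell = +0.85 − (−1.66) = +2.51 V, with n = 6 electrons transferred.
The balanced reaction is 3 Hg²⁺(aq) + 2 Al(s) → 3 Hg(l) + 2 Al³⁺(aq), so Q = [Al³⁺(aq)]^2 / [Hg²⁺(aq)]^3 = 1.09×10^4 and log Q = 4.035.
E = E° − (0.0592/n)·log Q = +2.51 − (0.0592/6)(4.035) = +2.470 V.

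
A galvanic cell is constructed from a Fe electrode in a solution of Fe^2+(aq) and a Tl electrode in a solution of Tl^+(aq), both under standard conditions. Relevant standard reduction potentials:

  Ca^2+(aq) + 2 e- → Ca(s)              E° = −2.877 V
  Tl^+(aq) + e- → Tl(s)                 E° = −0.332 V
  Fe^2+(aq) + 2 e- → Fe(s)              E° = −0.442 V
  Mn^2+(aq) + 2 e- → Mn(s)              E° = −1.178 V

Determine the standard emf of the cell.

+0.110 V

The Tl⁺/Tl couple has the higher E°, so Tl ion is reduced (cathode) and Fe is oxidized (anode).
E°cell = E°(cathode) − E°(anode) = −0.332 − (−0.442) = +0.110 V.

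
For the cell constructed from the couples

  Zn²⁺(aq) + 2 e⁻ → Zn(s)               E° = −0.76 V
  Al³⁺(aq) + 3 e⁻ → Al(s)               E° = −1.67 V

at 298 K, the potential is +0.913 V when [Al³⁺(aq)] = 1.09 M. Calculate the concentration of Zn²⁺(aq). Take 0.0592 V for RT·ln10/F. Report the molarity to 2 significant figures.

Zn²⁺/Zn is the cathode (higher E°); E°cell = −0.76 − (−1.67) = +0.91 V with n = 6.
Rearranging E = E° − (0.0592/n)·log Q gives log Q = 6(+0.91 − (+0.913))/0.0592 = −0.304.
Balancing electrons gives 3 Zn²⁺(aq) + 2 Al(s) → 3 Zn(s) + 2 Al³⁺(aq); thus Q = [Al³⁺(aq)]^2 / [Zn²⁺(aq)]^3.
Substituting the known concentrations and solving, log [Zn²⁺(aq)] = 0.126 and [Zn²⁺(aq)] = 1.3 M.

1.3 M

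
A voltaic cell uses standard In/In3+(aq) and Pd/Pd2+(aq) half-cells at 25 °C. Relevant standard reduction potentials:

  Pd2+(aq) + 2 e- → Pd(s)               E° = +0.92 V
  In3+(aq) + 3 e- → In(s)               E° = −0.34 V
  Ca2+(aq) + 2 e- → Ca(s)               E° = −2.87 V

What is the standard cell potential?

The Pd²⁺/Pd couple has the higher E°, so Pd ion is reduced (cathode) and In is oxidized (anode).
E°cell = E°(cathode) − E°(anode) = +0.92 − (−0.34) = +1.26 V.

+1.26 V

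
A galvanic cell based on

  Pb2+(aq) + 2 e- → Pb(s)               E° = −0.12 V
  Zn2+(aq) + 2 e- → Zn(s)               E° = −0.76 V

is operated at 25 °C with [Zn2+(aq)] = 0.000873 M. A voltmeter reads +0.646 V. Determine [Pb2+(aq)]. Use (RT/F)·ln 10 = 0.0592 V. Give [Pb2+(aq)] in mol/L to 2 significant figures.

0.0014 M

With Pb²⁺/Pb at the cathode and Zn²⁺/Zn at the anode, E°cell = −0.12 − (−0.76) = +0.64 V (n = 2).
Since E = E° − (0.0592/n)·log Q, log Q = n(E° − E)/0.0592 = −0.203.
The balanced reaction is Pb2+(aq) + Zn(s) → Pb(s) + Zn2+(aq), so Q = [Zn2+(aq)] / [Pb2+(aq)].
Substituting the known concentrations and solving, log [Pb2+(aq)] = −2.856 and [Pb2+(aq)] = 0.0014 M.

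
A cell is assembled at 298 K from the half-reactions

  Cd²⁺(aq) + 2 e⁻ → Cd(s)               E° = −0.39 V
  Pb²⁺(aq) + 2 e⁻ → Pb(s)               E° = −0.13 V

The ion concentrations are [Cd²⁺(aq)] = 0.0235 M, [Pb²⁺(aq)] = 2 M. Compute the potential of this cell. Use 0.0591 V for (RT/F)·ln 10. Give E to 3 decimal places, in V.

+0.317 V

Since E°(Pb²⁺/Pb) > E°(Cd²⁺/Cd), Pb²⁺/Pb serves as the cathode.
E°cell = −0.13 − (−0.39) = +0.26 V, with n = 2 electrons transferred.
Balancing gives Pb²⁺(aq) + Cd(s) → Pb(s) + Cd²⁺(aq); hence Q = [Cd²⁺(aq)] / [Pb²⁺(aq)] = 0.0118 (log Q = −1.930).
By the Nernst equation, E = +0.26 − (0.0591/2)·(−1.930) = +0.317 V.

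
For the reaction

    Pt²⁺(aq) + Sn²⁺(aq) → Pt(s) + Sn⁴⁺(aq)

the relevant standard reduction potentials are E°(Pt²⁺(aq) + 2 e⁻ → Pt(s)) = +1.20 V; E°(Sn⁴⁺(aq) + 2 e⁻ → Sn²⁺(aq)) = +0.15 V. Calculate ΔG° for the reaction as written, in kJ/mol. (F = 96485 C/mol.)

In the reaction as written Pt²⁺(aq) is reduced, so the Pt²⁺/Pt couple is the cathode and Sn⁴⁺/Sn²⁺ is the anode.
E°cell = +1.20 − (+0.15) = +1.05 V; balancing electrons gives n = 2.
ΔG° = −nFE°cell = −(2)(96485)(+1.05) J/mol = −203 kJ/mol.

−203 kJ/mol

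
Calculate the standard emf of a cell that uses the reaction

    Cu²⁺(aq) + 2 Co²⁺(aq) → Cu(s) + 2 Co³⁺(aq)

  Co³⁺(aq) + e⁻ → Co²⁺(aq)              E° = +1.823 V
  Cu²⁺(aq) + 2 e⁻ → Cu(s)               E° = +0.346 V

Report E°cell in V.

Cu²⁺(aq) gains electrons, so the Cu²⁺/Cu couple is the cathode; the Co³⁺/Co²⁺ couple is the anode.
E°cell = E°(cathode) − E°(anode) = +0.346 − (+1.823) = −1.477 V.
The negative E°cell means the reaction is non-spontaneous in the direction written.

−1.477 V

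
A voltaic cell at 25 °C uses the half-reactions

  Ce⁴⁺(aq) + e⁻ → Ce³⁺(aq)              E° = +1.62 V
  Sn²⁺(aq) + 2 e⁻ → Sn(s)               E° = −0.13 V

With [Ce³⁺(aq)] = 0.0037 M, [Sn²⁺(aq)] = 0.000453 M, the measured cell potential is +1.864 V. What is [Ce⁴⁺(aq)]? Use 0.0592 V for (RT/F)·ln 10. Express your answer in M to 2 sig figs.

0.0066 M

Ce⁴⁺/Ce³⁺ is the cathode (higher E°); E°cell = +1.62 − (−0.13) = +1.75 V with n = 2.
Since E = E° − (0.0592/n)·log Q, log Q = n(E° − E)/0.0592 = −3.851.
The balanced reaction is 2 Ce⁴⁺(aq) + Sn(s) → 2 Ce³⁺(aq) + Sn²⁺(aq), so Q = ([Ce³⁺(aq)]^2·[Sn²⁺(aq)]) / [Ce⁴⁺(aq)]^2.
Solving for the unknown gives log [Ce⁴⁺(aq)] = −2.178, so [Ce⁴⁺(aq)] ≈ 0.0066 M.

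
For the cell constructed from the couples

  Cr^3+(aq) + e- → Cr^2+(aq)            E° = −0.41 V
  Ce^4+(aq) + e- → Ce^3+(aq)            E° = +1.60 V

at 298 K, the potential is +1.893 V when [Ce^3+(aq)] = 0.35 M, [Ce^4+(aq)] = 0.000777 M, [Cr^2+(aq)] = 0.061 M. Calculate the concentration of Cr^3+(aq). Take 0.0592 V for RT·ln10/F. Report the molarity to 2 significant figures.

0.013 M

Ce⁴⁺/Ce³⁺ is the cathode (higher E°); E°cell = +1.60 − (−0.41) = +2.01 V with n = 1.
Rearranging E = E° − (0.0592/n)·log Q gives log Q = 1(+2.01 − (+1.893))/0.0592 = 1.976.
The balanced reaction is Ce^4+(aq) + Cr^2+(aq) → Ce^3+(aq) + Cr^3+(aq), so Q = ([Ce^3+(aq)]·[Cr^3+(aq)]) / ([Ce^4+(aq)]·[Cr^2+(aq)]).
Substituting the known concentrations and solving, log [Cr^3+(aq)] = −1.892 and [Cr^3+(aq)] = 0.013 M.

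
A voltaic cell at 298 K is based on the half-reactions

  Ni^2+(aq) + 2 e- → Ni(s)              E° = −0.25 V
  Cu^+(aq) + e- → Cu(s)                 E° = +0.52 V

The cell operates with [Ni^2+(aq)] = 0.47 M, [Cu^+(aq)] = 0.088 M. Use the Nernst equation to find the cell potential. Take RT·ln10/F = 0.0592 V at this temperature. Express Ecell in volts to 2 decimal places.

+0.72 V

The Cu⁺/Cu couple has the more positive E°, so it is the cathode; Ni²⁺/Ni is the anode.
The standard potential is +0.52 − (−0.25) = +0.77 V and the balanced reaction transfers n = 2 electrons.
The balanced reaction is 2 Cu^+(aq) + Ni(s) → 2 Cu(s) + Ni^2+(aq), so Q = [Ni^2+(aq)] / [Cu^+(aq)]^2 = 60.7 and log Q = 1.783.
E = E° − (0.0592/n)·log Q = +0.77 − (0.0592/2)(1.783) = +0.72 V.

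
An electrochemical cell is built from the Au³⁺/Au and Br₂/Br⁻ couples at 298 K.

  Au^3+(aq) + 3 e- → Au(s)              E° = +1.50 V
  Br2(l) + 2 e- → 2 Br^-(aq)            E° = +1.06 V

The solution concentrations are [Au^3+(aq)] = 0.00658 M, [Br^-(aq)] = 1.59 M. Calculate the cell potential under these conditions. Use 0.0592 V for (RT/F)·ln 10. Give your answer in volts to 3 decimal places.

+0.409 V

Au³⁺/Au is reduced (cathode, E° = +1.50 V) and Br₂/Br⁻ is oxidized (anode).
E°cell = +1.50 − (+1.06) = +0.44 V, with n = 6 electrons transferred.
For the overall reaction 2 Au^3+(aq) + 6 Br^-(aq) → 2 Au(s) + 3 Br2(l), Q = 1 / ([Au^3+(aq)]^2·[Br^-(aq)]^6) = 1.43×10^3, giving log Q = 3.155.
Applying E = E° − (RT ln10/nF)·log Q gives +0.44 − (0.0592/6)(3.155) = +0.409 V.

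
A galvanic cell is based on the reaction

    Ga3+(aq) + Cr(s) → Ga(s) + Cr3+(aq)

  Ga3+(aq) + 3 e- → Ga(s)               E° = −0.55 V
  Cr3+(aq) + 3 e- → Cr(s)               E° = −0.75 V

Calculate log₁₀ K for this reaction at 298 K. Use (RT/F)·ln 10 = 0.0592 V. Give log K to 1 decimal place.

log K = 10.1

The Ga³⁺/Ga couple is reduced (cathode); E°cell = −0.55 − (−0.75) = +0.20 V with n = 3.
At equilibrium E = 0, so log K = nE°cell / 0.0592 = (3)(+0.20) / 0.0592 = 10.1.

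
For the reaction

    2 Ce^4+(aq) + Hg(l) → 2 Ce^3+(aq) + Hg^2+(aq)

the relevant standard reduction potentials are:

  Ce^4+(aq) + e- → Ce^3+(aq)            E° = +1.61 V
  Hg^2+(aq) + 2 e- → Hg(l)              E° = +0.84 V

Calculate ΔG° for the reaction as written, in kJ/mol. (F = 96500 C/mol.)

−149 kJ/mol

In the reaction as written Ce^4+(aq) is reduced, so the Ce⁴⁺/Ce³⁺ couple is the cathode and Hg²⁺/Hg is the anode.
E°cell = +1.61 − (+0.84) = +0.77 V; balancing electrons gives n = 2.
ΔG° = −nFE°cell = −(2)(96500)(+0.77) J/mol = −149 kJ/mol.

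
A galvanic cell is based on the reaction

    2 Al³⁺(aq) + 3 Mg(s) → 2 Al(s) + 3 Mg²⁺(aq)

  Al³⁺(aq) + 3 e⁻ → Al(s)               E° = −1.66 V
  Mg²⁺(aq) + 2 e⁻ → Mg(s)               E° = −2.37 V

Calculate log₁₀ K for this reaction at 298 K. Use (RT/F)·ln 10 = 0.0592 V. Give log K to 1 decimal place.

log K = 72.0

The Al³⁺/Al couple is reduced (cathode); E°cell = −1.66 − (−2.37) = +0.71 V with n = 6.
At equilibrium E = 0, so log K = nE°cell / 0.0592 = (6)(+0.71) / 0.0592 = 72.0.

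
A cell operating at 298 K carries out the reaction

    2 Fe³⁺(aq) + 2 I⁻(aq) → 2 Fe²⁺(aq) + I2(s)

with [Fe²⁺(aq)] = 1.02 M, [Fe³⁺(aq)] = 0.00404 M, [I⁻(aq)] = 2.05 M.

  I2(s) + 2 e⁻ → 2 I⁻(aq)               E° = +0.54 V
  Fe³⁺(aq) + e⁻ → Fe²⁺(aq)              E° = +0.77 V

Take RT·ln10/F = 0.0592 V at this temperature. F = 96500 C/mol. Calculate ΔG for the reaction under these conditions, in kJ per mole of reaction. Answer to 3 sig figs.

With Fe³⁺/Fe²⁺ reduced at the cathode, E°cell = +0.77 − (+0.54) = +0.23 V and n = 2.
The reaction quotient is [Fe²⁺(aq)]^2 / ([Fe³⁺(aq)]^2·[I⁻(aq)]^2) = 1.52×10^4; by Nernst, E = +0.23 − (0.0592/2)(4.181) = +0.1062 V.
Then ΔG = −nFE = −2 × 96500 × +0.1062 J/mol = −20.5 kJ/mol.

−20.5 kJ/mol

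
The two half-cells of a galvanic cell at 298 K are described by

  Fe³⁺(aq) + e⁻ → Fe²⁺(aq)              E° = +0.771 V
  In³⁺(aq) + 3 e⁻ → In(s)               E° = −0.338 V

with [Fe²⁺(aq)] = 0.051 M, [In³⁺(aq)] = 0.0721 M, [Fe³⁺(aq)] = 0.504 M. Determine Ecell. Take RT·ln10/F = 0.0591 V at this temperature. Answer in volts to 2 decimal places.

Fe³⁺/Fe²⁺ is reduced (cathode, E° = +0.771 V) and In³⁺/In is oxidized (anode).
The standard potential is +0.771 − (−0.338) = +1.109 V and the balanced reaction transfers n = 3 electrons.
The balanced reaction is 3 Fe³⁺(aq) + In(s) → 3 Fe²⁺(aq) + In³⁺(aq), so Q = ([Fe²⁺(aq)]^3·[In³⁺(aq)]) / [Fe³⁺(aq)]^3 = 7.47×10^−5 and log Q = −4.127.
By the Nernst equation, E = +1.109 − (0.0591/3)·(−4.127) = +1.19 V.

+1.19 V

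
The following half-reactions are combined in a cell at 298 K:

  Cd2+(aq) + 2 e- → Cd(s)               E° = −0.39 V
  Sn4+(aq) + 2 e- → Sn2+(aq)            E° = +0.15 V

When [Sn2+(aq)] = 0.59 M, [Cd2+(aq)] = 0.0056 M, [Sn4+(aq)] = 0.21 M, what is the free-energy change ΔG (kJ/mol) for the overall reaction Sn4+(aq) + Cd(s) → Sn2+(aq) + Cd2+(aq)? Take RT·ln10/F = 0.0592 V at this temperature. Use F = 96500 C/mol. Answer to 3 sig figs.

E°cell = +0.15 − (−0.39) = +0.54 V; the balanced reaction transfers n = 2 electrons.
Here Q = ([Sn2+(aq)]·[Cd2+(aq)]) / [Sn4+(aq)] = 0.0157 (log Q = −1.803), giving E = +0.54 − (0.0592/2)·(−1.803) = +0.5934 V.
Finally ΔG = −nFE = −(2)(96500 C/mol)(+0.5934 V) = −115 kJ/mol.

−115 kJ/mol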